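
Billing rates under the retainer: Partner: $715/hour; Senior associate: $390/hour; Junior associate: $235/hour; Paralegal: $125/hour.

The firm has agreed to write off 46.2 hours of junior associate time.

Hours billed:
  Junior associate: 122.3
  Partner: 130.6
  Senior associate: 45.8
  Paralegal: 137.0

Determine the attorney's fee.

Partner: 130.6 × $715 = $93,379.00
Senior associate: 45.8 × $390 = $17,862.00
Junior associate: 122.3 × $235 = $28,740.50
Paralegal: 137.0 × $125 = $17,125.00
Subtotal: $157,106.50
Write-off: 46.2 × $235 = $10,857.00
Total: $157,106.50 − $10,857.00 = $146,249.50

$146,249.50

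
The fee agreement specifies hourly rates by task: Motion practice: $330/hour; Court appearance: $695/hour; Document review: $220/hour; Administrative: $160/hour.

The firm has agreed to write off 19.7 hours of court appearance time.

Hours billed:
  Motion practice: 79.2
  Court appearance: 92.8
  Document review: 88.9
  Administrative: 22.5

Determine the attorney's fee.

Motion practice: 79.2 × $330 = $26,136.00
Court appearance: 92.8 × $695 = $64,496.00
Document review: 88.9 × $220 = $19,558.00
Administrative: 22.5 × $160 = $3,600.00
Subtotal: $113,790.00
Write-off: 19.7 × $695 = $13,691.50
Total: $113,790.00 − $13,691.50 = $100,098.50

$100,098.50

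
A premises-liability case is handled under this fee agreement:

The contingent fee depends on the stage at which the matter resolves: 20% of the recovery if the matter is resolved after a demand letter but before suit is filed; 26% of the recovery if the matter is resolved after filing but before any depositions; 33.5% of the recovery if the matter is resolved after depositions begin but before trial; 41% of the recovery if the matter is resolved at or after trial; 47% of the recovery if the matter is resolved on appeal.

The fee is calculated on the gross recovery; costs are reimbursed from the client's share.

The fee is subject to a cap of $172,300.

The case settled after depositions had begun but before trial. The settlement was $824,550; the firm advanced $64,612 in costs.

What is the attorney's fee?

$172,300.00

Fee base is the gross recovery, $824,550; costs are reimbursed separately.
The matter settled after depositions had begun but before trial, so the 33.5% rate applies.
$824,550 × 33.5% = $276,224.25
$276,224.25 exceeds the $172,300 cap, so the fee is capped at $172,300.00.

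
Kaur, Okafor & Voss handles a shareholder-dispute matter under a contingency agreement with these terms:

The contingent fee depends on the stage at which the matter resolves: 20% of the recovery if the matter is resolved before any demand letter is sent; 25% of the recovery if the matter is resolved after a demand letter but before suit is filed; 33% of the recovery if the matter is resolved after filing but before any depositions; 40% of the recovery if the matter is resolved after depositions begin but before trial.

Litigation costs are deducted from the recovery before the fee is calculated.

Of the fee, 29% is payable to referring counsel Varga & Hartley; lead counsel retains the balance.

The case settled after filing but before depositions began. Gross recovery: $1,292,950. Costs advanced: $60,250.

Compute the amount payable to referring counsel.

Fee base (net of costs): $1,292,950 − $60,250 = $1,232,700
The matter settled after filing but before depositions began, so the 33% rate applies.
$1,232,700 × 33% = $406,791.00
Referral share: 29% of $406,791.00 = $117,969.39; lead counsel retains $406,791.00 − $117,969.39 = $288,821.61.

$117,969.39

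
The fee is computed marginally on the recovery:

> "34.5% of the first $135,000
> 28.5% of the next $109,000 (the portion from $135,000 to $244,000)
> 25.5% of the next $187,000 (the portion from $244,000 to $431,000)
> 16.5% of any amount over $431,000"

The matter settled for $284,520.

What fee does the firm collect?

$87,972.60

First $135,000 at 34.5% = $46,575.00
Next $109,000 at 28.5% = $31,065.00
Remaining $40,520 at 25.5% = $10,332.60
Fee: $46,575.00 + $31,065.00 + $10,332.60 = $87,972.60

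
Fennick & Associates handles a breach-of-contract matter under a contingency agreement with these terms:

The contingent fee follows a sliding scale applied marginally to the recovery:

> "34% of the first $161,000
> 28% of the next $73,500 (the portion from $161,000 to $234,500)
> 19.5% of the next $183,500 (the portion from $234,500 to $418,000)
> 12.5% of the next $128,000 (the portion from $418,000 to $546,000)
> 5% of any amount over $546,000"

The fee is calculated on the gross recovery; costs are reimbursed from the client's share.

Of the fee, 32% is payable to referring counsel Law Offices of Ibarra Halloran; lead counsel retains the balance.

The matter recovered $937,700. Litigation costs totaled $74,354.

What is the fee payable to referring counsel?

Fee base is the gross recovery, $937,700; costs are reimbursed separately.
First $161,000 at 34% = $54,740.00
Next $73,500 at 28% = $20,580.00
Next $183,500 at 19.5% = $35,782.50
Next $128,000 at 12.5% = $16,000.00
Remaining $391,700 at 5% = $19,585.00
Fee: $54,740.00 + $20,580.00 + $35,782.50 + $16,000.00 + $19,585.00 = $146,687.50
Referral share: 32% of $146,687.50 = $46,940.00; lead counsel retains $146,687.50 − $46,940.00 = $99,747.50.

$46,940.00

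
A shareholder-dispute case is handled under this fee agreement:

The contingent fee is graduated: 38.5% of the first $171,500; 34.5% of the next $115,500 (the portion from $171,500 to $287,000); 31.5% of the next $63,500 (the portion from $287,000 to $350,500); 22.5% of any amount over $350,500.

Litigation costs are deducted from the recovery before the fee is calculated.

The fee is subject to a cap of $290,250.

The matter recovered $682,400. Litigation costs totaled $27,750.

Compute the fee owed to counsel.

Fee base (net of costs): $682,400 − $27,750 = $654,650
First $171,500 at 38.5% = $66,027.50
Next $115,500 at 34.5% = $39,847.50
Next $63,500 at 31.5% = $20,002.50
Remaining $304,150 at 22.5% = $68,433.75
Fee: $66,027.50 + $39,847.50 + $20,002.50 + $68,433.75 = $194,311.25
$194,311.25 is under the $290,250 cap.

$194,311.25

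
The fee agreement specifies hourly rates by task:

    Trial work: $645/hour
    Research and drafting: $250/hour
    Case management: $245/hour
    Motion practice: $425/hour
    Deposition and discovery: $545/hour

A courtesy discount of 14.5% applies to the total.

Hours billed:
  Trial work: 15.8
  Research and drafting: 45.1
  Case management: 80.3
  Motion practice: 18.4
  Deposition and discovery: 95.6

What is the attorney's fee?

Trial work: 15.8 × $645 = $10,191.00
Research and drafting: 45.1 × $250 = $11,275.00
Case management: 80.3 × $245 = $19,673.50
Motion practice: 18.4 × $425 = $7,820.00
Deposition and discovery: 95.6 × $545 = $52,102.00
Subtotal: $101,061.50
Less 14.5% discount: −$14,653.92
Total: $101,061.50 − $14,653.92 = $86,407.58

$86,407.58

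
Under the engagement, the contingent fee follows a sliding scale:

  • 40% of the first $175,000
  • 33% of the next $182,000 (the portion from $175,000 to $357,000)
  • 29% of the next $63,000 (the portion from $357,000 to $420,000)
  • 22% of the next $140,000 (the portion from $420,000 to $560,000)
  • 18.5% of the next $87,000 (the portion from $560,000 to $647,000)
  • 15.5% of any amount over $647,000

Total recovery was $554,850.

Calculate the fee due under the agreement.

$177,997.00

First $175,000 at 40% = $70,000.00
Next $182,000 at 33% = $60,060.00
Next $63,000 at 29% = $18,270.00
Remaining $134,850 at 22% = $29,667.00
Fee: $70,000.00 + $60,060.00 + $18,270.00 + $29,667.00 = $177,997.00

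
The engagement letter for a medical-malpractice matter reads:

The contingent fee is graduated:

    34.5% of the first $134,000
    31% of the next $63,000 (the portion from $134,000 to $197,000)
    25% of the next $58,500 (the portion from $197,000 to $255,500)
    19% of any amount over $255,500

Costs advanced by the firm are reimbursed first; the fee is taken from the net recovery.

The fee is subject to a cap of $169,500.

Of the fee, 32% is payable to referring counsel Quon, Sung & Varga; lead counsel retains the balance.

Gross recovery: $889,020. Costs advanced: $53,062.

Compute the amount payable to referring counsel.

Fee base (net of costs): $889,020 − $53,062 = $835,958
First $134,000 at 34.5% = $46,230.00
Next $63,000 at 31% = $19,530.00
Next $58,500 at 25% = $14,625.00
Remaining $580,458 at 19% = $110,287.02
Fee: $46,230.00 + $19,530.00 + $14,625.00 + $110,287.02 = $190,672.02
$190,672.02 exceeds the $169,500 cap, so the fee is capped at $169,500.00.
Referral share: 32% of $169,500.00 = $54,240.00; lead counsel retains $169,500.00 − $54,240.00 = $115,260.00.

$54,240.00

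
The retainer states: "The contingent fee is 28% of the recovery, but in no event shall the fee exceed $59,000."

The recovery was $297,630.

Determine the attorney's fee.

$59,000.00

28% of $297,630 = $83,336.40
That exceeds the $59,000 cap, so the fee is capped at $59,000.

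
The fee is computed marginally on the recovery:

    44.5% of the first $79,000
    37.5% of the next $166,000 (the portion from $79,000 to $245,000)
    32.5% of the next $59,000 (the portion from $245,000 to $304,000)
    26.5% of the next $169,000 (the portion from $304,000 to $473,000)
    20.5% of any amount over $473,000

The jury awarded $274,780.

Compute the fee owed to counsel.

$107,083.50

First $79,000 at 44.5% = $35,155.00
Next $166,000 at 37.5% = $62,250.00
Remaining $29,780 at 32.5% = $9,678.50
Fee: $35,155.00 + $62,250.00 + $9,678.50 = $107,083.50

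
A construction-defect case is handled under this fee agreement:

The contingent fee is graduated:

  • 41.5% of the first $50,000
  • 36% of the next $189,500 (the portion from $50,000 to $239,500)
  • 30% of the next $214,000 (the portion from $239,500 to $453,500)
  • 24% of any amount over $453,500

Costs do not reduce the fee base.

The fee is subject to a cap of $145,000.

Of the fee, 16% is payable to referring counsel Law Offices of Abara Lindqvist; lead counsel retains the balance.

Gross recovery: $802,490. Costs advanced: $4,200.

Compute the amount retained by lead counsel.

Fee base is the gross recovery, $802,490; costs are reimbursed separately.
First $50,000 at 41.5% = $20,750.00
Next $189,500 at 36% = $68,220.00
Next $214,000 at 30% = $64,200.00
Remaining $348,990 at 24% = $83,757.60
Fee: $20,750.00 + $68,220.00 + $64,200.00 + $83,757.60 = $236,927.60
$236,927.60 exceeds the $145,000 cap, so the fee is capped at $145,000.00.
Referral share: 16% of $145,000.00 = $23,200.00; lead counsel retains $145,000.00 − $23,200.00 = $121,800.00.

$121,800.00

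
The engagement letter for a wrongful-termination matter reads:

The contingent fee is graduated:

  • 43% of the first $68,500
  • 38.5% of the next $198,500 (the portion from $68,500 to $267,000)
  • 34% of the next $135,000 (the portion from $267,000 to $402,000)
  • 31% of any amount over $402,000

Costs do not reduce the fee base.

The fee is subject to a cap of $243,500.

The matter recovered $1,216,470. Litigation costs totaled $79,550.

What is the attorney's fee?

Fee base is the gross recovery, $1,216,470; costs are reimbursed separately.
First $68,500 at 43% = $29,455.00
Next $198,500 at 38.5% = $76,422.50
Next $135,000 at 34% = $45,900.00
Remaining $814,470 at 31% = $252,485.70
Fee: $29,455.00 + $76,422.50 + $45,900.00 + $252,485.70 = $404,263.20
$404,263.20 exceeds the $243,500 cap, so the fee is capped at $243,500.00.

$243,500.00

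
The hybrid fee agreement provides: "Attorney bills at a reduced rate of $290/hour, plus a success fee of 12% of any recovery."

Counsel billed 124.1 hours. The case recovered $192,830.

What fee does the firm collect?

Hourly: 124.1 × $290 = $35,989.00
Success fee: 12% of $192,830 = $23,139.60
Total: $35,989.00 + $23,139.60 = $59,128.60

$59,128.60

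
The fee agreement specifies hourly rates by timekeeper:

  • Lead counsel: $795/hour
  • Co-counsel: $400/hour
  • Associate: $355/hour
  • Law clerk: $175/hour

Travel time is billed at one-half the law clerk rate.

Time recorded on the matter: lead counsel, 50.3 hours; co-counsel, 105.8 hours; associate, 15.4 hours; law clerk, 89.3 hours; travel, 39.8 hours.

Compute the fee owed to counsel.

$106,885.50

Lead counsel: 50.3 × $795 = $39,988.50
Co-counsel: 105.8 × $400 = $42,320.00
Associate: 15.4 × $355 = $5,467.00
Law clerk: 89.3 × $175 = $15,627.50
Subtotal: $39,988.50 + $42,320.00 + $5,467.00 + $15,627.50 = $103,403.00
Travel: 39.8 × ($175 ÷ 2) = 39.8 × $87.50 = $3,482.50
Total: $103,403.00 + $3,482.50 = $106,885.50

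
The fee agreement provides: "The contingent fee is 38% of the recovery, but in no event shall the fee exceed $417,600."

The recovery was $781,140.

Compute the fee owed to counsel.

38% of $781,140 = $296,833.20
That is under the $417,600 cap.

$296,833.20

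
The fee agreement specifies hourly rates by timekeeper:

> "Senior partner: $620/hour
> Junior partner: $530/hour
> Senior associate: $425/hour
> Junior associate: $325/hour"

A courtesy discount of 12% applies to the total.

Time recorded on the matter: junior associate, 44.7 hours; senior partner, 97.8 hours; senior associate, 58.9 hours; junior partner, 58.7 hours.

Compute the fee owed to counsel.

$115,550.16

Senior partner: 97.8 × $620 = $60,636.00
Junior partner: 58.7 × $530 = $31,111.00
Senior associate: 58.9 × $425 = $25,032.50
Junior associate: 44.7 × $325 = $14,527.50
Subtotal: $131,307.00
Less 12% discount: −$15,756.84
Total: $131,307.00 − $15,756.84 = $115,550.16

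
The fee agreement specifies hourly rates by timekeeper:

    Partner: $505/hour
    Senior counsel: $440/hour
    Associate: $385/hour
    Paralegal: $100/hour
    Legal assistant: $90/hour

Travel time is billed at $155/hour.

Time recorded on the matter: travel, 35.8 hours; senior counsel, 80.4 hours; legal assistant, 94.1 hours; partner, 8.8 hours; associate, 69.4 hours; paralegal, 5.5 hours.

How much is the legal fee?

Partner: 8.8 × $505 = $4,444.00
Senior counsel: 80.4 × $440 = $35,376.00
Associate: 69.4 × $385 = $26,719.00
Paralegal: 5.5 × $100 = $550.00
Legal assistant: 94.1 × $90 = $8,469.00
Subtotal: $4,444.00 + $35,376.00 + $26,719.00 + $550.00 + $8,469.00 = $75,558.00
Travel: 35.8 × $155 = $5,549.00
Total: $75,558.00 + $5,549.00 = $81,107.00

$81,107.00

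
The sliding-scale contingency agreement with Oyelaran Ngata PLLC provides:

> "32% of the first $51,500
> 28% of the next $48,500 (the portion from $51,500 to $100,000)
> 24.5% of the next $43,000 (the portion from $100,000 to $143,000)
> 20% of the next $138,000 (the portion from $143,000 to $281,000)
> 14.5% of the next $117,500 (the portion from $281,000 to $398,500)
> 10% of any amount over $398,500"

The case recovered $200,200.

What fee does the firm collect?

$52,035.00

First $51,500 at 32% = $16,480.00
Next $48,500 at 28% = $13,580.00
Next $43,000 at 24.5% = $10,535.00
Remaining $57,200 at 20% = $11,440.00
Fee: $16,480.00 + $13,580.00 + $10,535.00 + $11,440.00 = $52,035.00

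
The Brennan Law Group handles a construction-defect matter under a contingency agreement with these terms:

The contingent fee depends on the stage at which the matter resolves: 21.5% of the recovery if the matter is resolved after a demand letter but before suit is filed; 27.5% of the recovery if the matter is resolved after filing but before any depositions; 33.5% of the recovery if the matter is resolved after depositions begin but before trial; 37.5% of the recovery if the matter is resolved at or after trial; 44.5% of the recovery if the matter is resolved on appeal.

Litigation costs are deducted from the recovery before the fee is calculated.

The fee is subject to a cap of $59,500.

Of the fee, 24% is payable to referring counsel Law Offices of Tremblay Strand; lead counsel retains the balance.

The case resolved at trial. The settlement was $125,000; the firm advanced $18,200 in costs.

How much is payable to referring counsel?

Fee base (net of costs): $125,000 − $18,200 = $106,800
The matter resolved at trial, so the 37.5% rate applies.
$106,800 × 37.5% = $40,050.00
$40,050.00 is under the $59,500 cap.
Referral share: 24% of $40,050.00 = $9,612.00; lead counsel retains $40,050.00 − $9,612.00 = $30,438.00.

$9,612.00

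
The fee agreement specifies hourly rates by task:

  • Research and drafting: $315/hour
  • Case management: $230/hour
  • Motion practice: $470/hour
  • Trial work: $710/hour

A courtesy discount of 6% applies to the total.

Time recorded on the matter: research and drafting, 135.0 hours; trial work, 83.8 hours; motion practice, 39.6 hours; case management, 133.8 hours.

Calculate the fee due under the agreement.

$142,324.46

Research and drafting: 135.0 × $315 = $42,525.00
Case management: 133.8 × $230 = $30,774.00
Motion practice: 39.6 × $470 = $18,612.00
Trial work: 83.8 × $710 = $59,498.00
Subtotal: $151,409.00
Less 6% discount: −$9,084.54
Total: $151,409.00 − $9,084.54 = $142,324.46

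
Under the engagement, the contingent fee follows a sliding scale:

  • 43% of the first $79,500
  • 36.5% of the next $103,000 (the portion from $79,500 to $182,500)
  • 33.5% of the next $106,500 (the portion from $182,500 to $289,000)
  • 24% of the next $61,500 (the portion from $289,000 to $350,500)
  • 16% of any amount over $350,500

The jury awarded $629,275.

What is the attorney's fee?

$166,821.50

First $79,500 at 43% = $34,185.00
Next $103,000 at 36.5% = $37,595.00
Next $106,500 at 33.5% = $35,677.50
Next $61,500 at 24% = $14,760.00
Remaining $278,775 at 16% = $44,604.00
Fee: $34,185.00 + $37,595.00 + $35,677.50 + $14,760.00 + $44,604.00 = $166,821.50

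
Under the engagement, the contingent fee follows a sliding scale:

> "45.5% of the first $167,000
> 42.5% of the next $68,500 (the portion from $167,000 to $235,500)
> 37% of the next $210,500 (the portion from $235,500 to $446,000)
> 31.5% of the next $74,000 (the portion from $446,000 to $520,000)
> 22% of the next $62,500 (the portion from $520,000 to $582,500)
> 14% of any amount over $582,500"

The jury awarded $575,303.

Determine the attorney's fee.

First $167,000 at 45.5% = $75,985.00
Next $68,500 at 42.5% = $29,112.50
Next $210,500 at 37% = $77,885.00
Next $74,000 at 31.5% = $23,310.00
Remaining $55,303 at 22% = $12,166.66
Fee: $75,985.00 + $29,112.50 + $77,885.00 + $23,310.00 + $12,166.66 = $218,459.16

$218,459.16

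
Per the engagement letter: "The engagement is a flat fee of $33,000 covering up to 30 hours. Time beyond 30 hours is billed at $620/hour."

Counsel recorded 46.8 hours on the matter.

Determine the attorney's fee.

$43,416.00

Flat fee: $33,000.00
Excess hours: 46.8 − 30 = 16.8
Overrun: 16.8 × $620 = $10,416.00
Total: $33,000.00 + $10,416.00 = $43,416.00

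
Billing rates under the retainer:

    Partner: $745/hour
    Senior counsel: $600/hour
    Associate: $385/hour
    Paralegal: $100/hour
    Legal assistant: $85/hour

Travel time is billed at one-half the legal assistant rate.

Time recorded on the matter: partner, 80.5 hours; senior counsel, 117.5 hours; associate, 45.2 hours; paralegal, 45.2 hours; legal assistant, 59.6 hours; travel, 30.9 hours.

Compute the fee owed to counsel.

Partner: 80.5 × $745 = $59,972.50
Senior counsel: 117.5 × $600 = $70,500.00
Associate: 45.2 × $385 = $17,402.00
Paralegal: 45.2 × $100 = $4,520.00
Legal assistant: 59.6 × $85 = $5,066.00
Subtotal: $59,972.50 + $70,500.00 + $17,402.00 + $4,520.00 + $5,066.00 = $157,460.50
Travel: 30.9 × ($85 ÷ 2) = 30.9 × $42.50 = $1,313.25
Total: $157,460.50 + $1,313.25 = $158,773.75

$158,773.75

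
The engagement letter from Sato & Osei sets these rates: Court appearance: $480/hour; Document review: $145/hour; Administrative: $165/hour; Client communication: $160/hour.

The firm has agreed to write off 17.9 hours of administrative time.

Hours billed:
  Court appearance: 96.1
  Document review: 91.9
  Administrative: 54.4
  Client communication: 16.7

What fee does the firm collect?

$68,148.00

Court appearance: 96.1 × $480 = $46,128.00
Document review: 91.9 × $145 = $13,325.50
Administrative: 54.4 × $165 = $8,976.00
Client communication: 16.7 × $160 = $2,672.00
Subtotal: $71,101.50
Write-off: 17.9 × $165 = $2,953.50
Total: $71,101.50 − $2,953.50 = $68,148.00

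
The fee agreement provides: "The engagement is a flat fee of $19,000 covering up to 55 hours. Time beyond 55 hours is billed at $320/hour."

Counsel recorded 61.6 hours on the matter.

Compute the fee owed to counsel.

$21,112.00

Flat fee: $19,000.00
Excess hours: 61.6 − 55 = 6.6
Overrun: 6.6 × $320 = $2,112.00
Total: $19,000.00 + $2,112.00 = $21,112.00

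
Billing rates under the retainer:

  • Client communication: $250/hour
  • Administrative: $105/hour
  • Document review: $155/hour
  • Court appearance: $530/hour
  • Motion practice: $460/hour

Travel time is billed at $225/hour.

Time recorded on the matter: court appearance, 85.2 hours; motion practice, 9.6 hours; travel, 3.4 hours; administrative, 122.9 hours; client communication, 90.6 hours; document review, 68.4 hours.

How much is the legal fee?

$96,493.50

Client communication: 90.6 × $250 = $22,650.00
Administrative: 122.9 × $105 = $12,904.50
Document review: 68.4 × $155 = $10,602.00
Court appearance: 85.2 × $530 = $45,156.00
Motion practice: 9.6 × $460 = $4,416.00
Subtotal: $22,650.00 + $12,904.50 + $10,602.00 + $45,156.00 + $4,416.00 = $95,728.50
Travel: 3.4 × $225 = $765.00
Total: $95,728.50 + $765.00 = $96,493.50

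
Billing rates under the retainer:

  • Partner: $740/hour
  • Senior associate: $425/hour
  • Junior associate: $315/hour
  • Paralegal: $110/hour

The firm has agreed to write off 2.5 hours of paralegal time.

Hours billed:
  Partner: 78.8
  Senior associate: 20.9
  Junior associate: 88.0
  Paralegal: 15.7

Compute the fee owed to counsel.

Partner: 78.8 × $740 = $58,312.00
Senior associate: 20.9 × $425 = $8,882.50
Junior associate: 88.0 × $315 = $27,720.00
Paralegal: 15.7 × $110 = $1,727.00
Subtotal: $96,641.50
Write-off: 2.5 × $110 = $275.00
Total: $96,641.50 − $275.00 = $96,366.50

$96,366.50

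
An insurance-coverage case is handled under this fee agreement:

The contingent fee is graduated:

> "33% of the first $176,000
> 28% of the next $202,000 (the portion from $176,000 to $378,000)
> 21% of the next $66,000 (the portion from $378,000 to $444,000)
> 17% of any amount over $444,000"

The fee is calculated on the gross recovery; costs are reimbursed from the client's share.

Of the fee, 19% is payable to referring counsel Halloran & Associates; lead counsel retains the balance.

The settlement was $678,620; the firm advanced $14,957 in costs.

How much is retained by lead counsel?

$136,392.17

Fee base is the gross recovery, $678,620; costs are reimbursed separately.
First $176,000 at 33% = $58,080.00
Next $202,000 at 28% = $56,560.00
Next $66,000 at 21% = $13,860.00
Remaining $234,620 at 17% = $39,885.40
Fee: $58,080.00 + $56,560.00 + $13,860.00 + $39,885.40 = $168,385.40
Referral share: 19% of $168,385.40 = $31,993.23; lead counsel retains $168,385.40 − $31,993.23 = $136,392.17.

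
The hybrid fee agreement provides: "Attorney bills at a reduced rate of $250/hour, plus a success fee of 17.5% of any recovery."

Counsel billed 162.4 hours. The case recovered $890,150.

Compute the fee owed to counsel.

Hourly: 162.4 × $250 = $40,600.00
Success fee: 17.5% of $890,150 = $155,776.25
Total: $40,600.00 + $155,776.25 = $196,376.25

$196,376.25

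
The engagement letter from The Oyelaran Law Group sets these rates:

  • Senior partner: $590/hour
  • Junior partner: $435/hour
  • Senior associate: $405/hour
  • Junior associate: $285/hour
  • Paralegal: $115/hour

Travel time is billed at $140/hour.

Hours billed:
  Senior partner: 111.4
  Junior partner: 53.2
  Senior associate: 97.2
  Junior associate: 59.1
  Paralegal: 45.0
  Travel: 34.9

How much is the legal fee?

Senior partner: 111.4 × $590 = $65,726.00
Junior partner: 53.2 × $435 = $23,142.00
Senior associate: 97.2 × $405 = $39,366.00
Junior associate: 59.1 × $285 = $16,843.50
Paralegal: 45.0 × $115 = $5,175.00
Subtotal: $65,726.00 + $23,142.00 + $39,366.00 + $16,843.50 + $5,175.00 = $150,252.50
Travel: 34.9 × $140 = $4,886.00
Total: $150,252.50 + $4,886.00 = $155,138.50

$155,138.50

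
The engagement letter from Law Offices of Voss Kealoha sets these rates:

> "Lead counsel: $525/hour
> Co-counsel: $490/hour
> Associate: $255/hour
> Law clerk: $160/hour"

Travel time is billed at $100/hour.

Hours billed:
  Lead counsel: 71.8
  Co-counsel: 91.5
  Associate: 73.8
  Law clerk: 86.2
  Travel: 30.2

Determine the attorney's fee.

$118,161.00

Lead counsel: 71.8 × $525 = $37,695.00
Co-counsel: 91.5 × $490 = $44,835.00
Associate: 73.8 × $255 = $18,819.00
Law clerk: 86.2 × $160 = $13,792.00
Subtotal: $37,695.00 + $44,835.00 + $18,819.00 + $13,792.00 = $115,141.00
Travel: 30.2 × $100 = $3,020.00
Total: $115,141.00 + $3,020.00 = $118,161.00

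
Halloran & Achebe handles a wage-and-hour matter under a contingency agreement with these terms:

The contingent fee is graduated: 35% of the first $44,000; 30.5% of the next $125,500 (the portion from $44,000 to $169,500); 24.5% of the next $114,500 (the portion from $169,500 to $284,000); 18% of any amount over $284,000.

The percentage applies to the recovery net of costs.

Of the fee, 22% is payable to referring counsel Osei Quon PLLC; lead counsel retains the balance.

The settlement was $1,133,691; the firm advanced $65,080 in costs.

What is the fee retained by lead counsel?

Fee base (net of costs): $1,133,691 − $65,080 = $1,068,611
First $44,000 at 35% = $15,400.00
Next $125,500 at 30.5% = $38,277.50
Next $114,500 at 24.5% = $28,052.50
Remaining $784,611 at 18% = $141,229.98
Fee: $15,400.00 + $38,277.50 + $28,052.50 + $141,229.98 = $222,959.98
Referral share: 22% of $222,959.98 = $49,051.20; lead counsel retains $222,959.98 − $49,051.20 = $173,908.78.

$173,908.78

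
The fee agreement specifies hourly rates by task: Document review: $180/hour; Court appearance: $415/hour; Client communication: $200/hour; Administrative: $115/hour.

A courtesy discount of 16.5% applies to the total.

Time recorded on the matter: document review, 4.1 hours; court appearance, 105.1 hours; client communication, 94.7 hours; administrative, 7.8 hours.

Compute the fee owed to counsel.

$53,599.90

Document review: 4.1 × $180 = $738.00
Court appearance: 105.1 × $415 = $43,616.50
Client communication: 94.7 × $200 = $18,940.00
Administrative: 7.8 × $115 = $897.00
Subtotal: $64,191.50
Less 16.5% discount: −$10,591.60
Total: $64,191.50 − $10,591.60 = $53,599.90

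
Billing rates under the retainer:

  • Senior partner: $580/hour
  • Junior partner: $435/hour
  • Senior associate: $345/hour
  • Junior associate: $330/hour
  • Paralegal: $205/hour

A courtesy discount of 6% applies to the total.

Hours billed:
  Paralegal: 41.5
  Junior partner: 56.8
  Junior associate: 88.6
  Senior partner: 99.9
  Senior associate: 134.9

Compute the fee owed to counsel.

Senior partner: 99.9 × $580 = $57,942.00
Junior partner: 56.8 × $435 = $24,708.00
Senior associate: 134.9 × $345 = $46,540.50
Junior associate: 88.6 × $330 = $29,238.00
Paralegal: 41.5 × $205 = $8,507.50
Subtotal: $166,936.00
Less 6% discount: −$10,016.16
Total: $166,936.00 − $10,016.16 = $156,919.84

$156,919.84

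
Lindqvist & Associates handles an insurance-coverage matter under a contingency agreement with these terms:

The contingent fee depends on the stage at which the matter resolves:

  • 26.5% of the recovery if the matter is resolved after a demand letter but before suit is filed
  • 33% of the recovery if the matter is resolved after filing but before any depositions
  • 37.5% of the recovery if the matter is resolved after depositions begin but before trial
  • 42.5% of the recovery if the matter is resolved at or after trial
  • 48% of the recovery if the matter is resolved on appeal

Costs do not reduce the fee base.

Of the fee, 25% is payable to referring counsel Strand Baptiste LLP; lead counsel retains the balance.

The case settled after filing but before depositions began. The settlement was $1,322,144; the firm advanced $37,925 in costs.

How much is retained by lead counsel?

Fee base is the gross recovery, $1,322,144; costs are reimbursed separately.
The matter settled after filing but before depositions began, so the 33% rate applies.
$1,322,144 × 33% = $436,307.52
Referral share: 25% of $436,307.52 = $109,076.88; lead counsel retains $436,307.52 − $109,076.88 = $327,230.64.

$327,230.64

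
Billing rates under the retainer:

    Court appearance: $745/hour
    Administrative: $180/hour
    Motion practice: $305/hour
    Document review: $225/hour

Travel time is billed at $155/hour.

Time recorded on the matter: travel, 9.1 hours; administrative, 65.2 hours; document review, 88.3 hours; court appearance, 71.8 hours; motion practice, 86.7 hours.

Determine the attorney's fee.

$112,948.50

Court appearance: 71.8 × $745 = $53,491.00
Administrative: 65.2 × $180 = $11,736.00
Motion practice: 86.7 × $305 = $26,443.50
Document review: 88.3 × $225 = $19,867.50
Subtotal: $53,491.00 + $11,736.00 + $26,443.50 + $19,867.50 = $111,538.00
Travel: 9.1 × $155 = $1,410.50
Total: $111,538.00 + $1,410.50 = $112,948.50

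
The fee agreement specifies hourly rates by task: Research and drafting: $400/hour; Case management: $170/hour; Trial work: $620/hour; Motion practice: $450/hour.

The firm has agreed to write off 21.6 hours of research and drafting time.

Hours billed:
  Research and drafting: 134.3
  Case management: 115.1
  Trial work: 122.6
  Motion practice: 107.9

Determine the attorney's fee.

Research and drafting: 134.3 × $400 = $53,720.00
Case management: 115.1 × $170 = $19,567.00
Trial work: 122.6 × $620 = $76,012.00
Motion practice: 107.9 × $450 = $48,555.00
Subtotal: $197,854.00
Write-off: 21.6 × $400 = $8,640.00
Total: $197,854.00 − $8,640.00 = $189,214.00

$189,214.00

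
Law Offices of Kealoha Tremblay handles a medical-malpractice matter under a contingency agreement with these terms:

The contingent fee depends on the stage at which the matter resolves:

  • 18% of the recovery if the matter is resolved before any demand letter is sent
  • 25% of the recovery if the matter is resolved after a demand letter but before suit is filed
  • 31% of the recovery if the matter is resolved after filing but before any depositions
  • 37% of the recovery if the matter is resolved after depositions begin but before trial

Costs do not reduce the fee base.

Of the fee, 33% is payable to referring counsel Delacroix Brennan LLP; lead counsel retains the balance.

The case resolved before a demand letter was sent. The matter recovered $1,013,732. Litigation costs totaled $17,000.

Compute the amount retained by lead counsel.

$122,256.08

Fee base is the gross recovery, $1,013,732; costs are reimbursed separately.
The matter resolved before a demand letter was sent, so the 18% rate applies.
$1,013,732 × 18% = $182,471.76
Referral share: 33% of $182,471.76 = $60,215.68; lead counsel retains $182,471.76 − $60,215.68 = $122,256.08.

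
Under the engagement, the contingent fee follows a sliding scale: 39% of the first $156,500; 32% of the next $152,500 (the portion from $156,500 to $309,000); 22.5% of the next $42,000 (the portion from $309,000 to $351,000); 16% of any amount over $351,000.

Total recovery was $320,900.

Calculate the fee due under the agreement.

First $156,500 at 39% = $61,035.00
Next $152,500 at 32% = $48,800.00
Remaining $11,900 at 22.5% = $2,677.50
Fee: $61,035.00 + $48,800.00 + $2,677.50 = $112,512.50

$112,512.50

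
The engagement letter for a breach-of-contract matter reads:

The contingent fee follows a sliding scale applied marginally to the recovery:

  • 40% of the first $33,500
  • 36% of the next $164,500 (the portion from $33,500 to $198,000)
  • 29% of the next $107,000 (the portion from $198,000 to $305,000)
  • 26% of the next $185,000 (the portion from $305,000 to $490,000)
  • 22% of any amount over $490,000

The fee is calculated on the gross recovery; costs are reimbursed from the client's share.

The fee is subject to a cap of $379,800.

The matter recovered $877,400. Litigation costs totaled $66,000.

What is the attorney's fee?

$236,978.00

Fee base is the gross recovery, $877,400; costs are reimbursed separately.
First $33,500 at 40% = $13,400.00
Next $164,500 at 36% = $59,220.00
Next $107,000 at 29% = $31,030.00
Next $185,000 at 26% = $48,100.00
Remaining $387,400 at 22% = $85,228.00
Fee: $13,400.00 + $59,220.00 + $31,030.00 + $48,100.00 + $85,228.00 = $236,978.00
$236,978.00 is under the $379,800 cap.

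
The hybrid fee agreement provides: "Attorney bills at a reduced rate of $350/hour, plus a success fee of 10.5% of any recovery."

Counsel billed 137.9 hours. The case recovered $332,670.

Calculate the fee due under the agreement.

$83,195.35

Hourly: 137.9 × $350 = $48,265.00
Success fee: 10.5% of $332,670 = $34,930.35
Total: $48,265.00 + $34,930.35 = $83,195.35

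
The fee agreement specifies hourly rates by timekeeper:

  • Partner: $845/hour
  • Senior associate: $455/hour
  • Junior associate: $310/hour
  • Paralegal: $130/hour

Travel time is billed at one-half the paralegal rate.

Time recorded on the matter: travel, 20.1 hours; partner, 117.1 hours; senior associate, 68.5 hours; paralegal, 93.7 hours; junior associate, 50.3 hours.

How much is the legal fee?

Partner: 117.1 × $845 = $98,949.50
Senior associate: 68.5 × $455 = $31,167.50
Junior associate: 50.3 × $310 = $15,593.00
Paralegal: 93.7 × $130 = $12,181.00
Subtotal: $98,949.50 + $31,167.50 + $15,593.00 + $12,181.00 = $157,891.00
Travel: 20.1 × ($130 ÷ 2) = 20.1 × $65.00 = $1,306.50
Total: $157,891.00 + $1,306.50 = $159,197.50

$159,197.50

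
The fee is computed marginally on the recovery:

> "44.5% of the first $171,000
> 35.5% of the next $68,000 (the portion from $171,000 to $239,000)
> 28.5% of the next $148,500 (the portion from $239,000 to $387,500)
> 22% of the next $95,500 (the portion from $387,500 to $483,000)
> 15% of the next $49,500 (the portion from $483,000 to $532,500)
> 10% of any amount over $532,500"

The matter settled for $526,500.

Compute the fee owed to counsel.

$170,092.50

First $171,000 at 44.5% = $76,095.00
Next $68,000 at 35.5% = $24,140.00
Next $148,500 at 28.5% = $42,322.50
Next $95,500 at 22% = $21,010.00
Remaining $43,500 at 15% = $6,525.00
Fee: $76,095.00 + $24,140.00 + $42,322.50 + $21,010.00 + $6,525.00 = $170,092.50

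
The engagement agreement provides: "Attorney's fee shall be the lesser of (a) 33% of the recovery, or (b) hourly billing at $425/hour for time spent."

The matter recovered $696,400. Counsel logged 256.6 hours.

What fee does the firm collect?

$109,055.00

(a) 33% of $696,400 = $229,812.00
(b) 256.6 × $425 = $109,055.00
The lesser is (b): $109,055.00.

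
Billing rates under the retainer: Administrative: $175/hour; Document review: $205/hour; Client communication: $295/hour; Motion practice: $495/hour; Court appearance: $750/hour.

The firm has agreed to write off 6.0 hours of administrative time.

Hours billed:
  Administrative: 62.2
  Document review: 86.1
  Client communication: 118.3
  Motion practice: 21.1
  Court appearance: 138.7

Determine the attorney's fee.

Administrative: 62.2 × $175 = $10,885.00
Document review: 86.1 × $205 = $17,650.50
Client communication: 118.3 × $295 = $34,898.50
Motion practice: 21.1 × $495 = $10,444.50
Court appearance: 138.7 × $750 = $104,025.00
Subtotal: $177,903.50
Write-off: 6.0 × $175 = $1,050.00
Total: $177,903.50 − $1,050.00 = $176,853.50

$176,853.50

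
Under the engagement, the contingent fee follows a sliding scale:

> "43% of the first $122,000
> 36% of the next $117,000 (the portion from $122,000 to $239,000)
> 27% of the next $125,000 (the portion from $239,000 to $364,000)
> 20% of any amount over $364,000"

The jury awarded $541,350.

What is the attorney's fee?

First $122,000 at 43% = $52,460.00
Next $117,000 at 36% = $42,120.00
Next $125,000 at 27% = $33,750.00
Remaining $177,350 at 20% = $35,470.00
Fee: $52,460.00 + $42,120.00 + $33,750.00 + $35,470.00 = $163,800.00

$163,800.00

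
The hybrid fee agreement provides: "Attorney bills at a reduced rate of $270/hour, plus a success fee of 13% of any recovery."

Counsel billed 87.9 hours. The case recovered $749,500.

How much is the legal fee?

Hourly: 87.9 × $270 = $23,733.00
Success fee: 13% of $749,500 = $97,435.00
Total: $23,733.00 + $97,435.00 = $121,168.00

$121,168.00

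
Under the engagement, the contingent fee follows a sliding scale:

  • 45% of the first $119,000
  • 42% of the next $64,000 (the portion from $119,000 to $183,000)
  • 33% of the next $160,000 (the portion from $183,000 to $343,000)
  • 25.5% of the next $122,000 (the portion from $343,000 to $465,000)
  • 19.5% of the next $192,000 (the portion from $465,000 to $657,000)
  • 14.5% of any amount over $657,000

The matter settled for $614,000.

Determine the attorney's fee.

First $119,000 at 45% = $53,550.00
Next $64,000 at 42% = $26,880.00
Next $160,000 at 33% = $52,800.00
Next $122,000 at 25.5% = $31,110.00
Remaining $149,000 at 19.5% = $29,055.00
Fee: $53,550.00 + $26,880.00 + $52,800.00 + $31,110.00 + $29,055.00 = $193,395.00

$193,395.00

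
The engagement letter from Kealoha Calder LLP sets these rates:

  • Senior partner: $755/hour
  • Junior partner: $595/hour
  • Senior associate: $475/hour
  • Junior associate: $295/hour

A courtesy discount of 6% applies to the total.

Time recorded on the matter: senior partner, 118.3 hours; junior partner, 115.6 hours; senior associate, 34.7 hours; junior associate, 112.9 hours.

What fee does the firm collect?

Senior partner: 118.3 × $755 = $89,316.50
Junior partner: 115.6 × $595 = $68,782.00
Senior associate: 34.7 × $475 = $16,482.50
Junior associate: 112.9 × $295 = $33,305.50
Subtotal: $207,886.50
Less 6% discount: −$12,473.19
Total: $207,886.50 − $12,473.19 = $195,413.31

$195,413.31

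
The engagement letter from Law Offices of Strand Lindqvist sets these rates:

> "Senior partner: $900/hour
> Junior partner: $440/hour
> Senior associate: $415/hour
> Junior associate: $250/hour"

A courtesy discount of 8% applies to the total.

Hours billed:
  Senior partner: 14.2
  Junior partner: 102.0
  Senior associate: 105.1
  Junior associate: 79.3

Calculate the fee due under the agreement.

Senior partner: 14.2 × $900 = $12,780.00
Junior partner: 102.0 × $440 = $44,880.00
Senior associate: 105.1 × $415 = $43,616.50
Junior associate: 79.3 × $250 = $19,825.00
Subtotal: $121,101.50
Less 8% discount: −$9,688.12
Total: $121,101.50 − $9,688.12 = $111,413.38

$111,413.38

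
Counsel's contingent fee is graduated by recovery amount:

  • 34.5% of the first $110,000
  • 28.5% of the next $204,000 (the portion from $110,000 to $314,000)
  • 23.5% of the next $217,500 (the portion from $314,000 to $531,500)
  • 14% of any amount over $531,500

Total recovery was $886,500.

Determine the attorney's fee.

First $110,000 at 34.5% = $37,950.00
Next $204,000 at 28.5% = $58,140.00
Next $217,500 at 23.5% = $51,112.50
Remaining $355,000 at 14% = $49,700.00
Fee: $37,950.00 + $58,140.00 + $51,112.50 + $49,700.00 = $196,902.50

$196,902.50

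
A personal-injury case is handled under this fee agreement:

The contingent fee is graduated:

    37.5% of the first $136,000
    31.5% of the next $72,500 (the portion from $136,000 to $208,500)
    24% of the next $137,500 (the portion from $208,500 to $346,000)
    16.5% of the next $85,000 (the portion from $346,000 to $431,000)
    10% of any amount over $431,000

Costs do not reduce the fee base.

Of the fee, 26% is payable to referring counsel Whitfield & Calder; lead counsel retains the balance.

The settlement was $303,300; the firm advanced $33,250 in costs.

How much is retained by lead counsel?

Fee base is the gross recovery, $303,300; costs are reimbursed separately.
First $136,000 at 37.5% = $51,000.00
Next $72,500 at 31.5% = $22,837.50
Remaining $94,800 at 24% = $22,752.00
Fee: $51,000.00 + $22,837.50 + $22,752.00 = $96,589.50
Referral share: 26% of $96,589.50 = $25,113.27; lead counsel retains $96,589.50 − $25,113.27 = $71,476.23.

$71,476.23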